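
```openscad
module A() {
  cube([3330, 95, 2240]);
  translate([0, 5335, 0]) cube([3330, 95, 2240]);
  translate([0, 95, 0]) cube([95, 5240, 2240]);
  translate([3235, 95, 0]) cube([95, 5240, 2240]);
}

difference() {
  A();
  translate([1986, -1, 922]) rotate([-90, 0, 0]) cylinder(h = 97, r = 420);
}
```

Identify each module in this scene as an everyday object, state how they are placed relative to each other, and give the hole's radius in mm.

The subtracted cylinder has r = 420 mm.

A is a house frame. The house frame has a circular hole through its front wall. The hole's radius is 420 mm.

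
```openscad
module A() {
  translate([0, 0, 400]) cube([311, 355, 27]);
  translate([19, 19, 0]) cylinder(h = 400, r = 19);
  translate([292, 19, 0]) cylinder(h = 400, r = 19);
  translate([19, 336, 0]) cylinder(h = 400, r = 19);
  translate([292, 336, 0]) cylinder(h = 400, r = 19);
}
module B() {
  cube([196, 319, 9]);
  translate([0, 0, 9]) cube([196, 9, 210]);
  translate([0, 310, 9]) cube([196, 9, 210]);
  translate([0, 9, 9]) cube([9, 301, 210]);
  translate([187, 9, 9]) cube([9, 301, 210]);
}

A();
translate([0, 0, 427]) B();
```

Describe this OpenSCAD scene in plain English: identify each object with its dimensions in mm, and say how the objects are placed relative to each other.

A is a four-legged stool. The seat is a 311×355×27 mm slab whose top surface is at z = 427 mm; four round legs, each 38 mm in diameter, run from the floor (z = 0) to the underside of the seat, each leg's axis is inset half a diameter from the nearest pair of seat edges (so the leg's bounding box is flush with the corner).

B is an open-topped rectangular box: outside dimensions 196×319×219 mm, with a uniform wall and base thickness of 9 mm. The base is a full 196×319 slab on the floor; four walls sit on top of the base. The front and back walls (the −y and +y sides) span the full width; the two side walls fit between them.

The open box is on top of the stool.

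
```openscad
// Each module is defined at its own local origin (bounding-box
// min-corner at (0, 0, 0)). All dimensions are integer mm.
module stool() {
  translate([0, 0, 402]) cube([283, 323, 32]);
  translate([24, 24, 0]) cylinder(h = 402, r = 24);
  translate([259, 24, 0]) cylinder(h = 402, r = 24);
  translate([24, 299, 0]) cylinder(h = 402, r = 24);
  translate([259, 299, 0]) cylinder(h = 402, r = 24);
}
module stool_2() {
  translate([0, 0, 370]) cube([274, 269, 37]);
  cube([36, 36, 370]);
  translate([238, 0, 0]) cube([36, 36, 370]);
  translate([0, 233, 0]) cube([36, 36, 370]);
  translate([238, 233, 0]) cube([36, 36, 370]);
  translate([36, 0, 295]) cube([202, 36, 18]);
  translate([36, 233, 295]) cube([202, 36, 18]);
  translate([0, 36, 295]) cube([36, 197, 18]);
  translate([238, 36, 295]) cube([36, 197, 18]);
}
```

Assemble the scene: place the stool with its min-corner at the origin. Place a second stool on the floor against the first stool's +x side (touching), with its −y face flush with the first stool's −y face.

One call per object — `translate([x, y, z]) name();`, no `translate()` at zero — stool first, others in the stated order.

stool();
translate([283, 0, 0]) stool_2();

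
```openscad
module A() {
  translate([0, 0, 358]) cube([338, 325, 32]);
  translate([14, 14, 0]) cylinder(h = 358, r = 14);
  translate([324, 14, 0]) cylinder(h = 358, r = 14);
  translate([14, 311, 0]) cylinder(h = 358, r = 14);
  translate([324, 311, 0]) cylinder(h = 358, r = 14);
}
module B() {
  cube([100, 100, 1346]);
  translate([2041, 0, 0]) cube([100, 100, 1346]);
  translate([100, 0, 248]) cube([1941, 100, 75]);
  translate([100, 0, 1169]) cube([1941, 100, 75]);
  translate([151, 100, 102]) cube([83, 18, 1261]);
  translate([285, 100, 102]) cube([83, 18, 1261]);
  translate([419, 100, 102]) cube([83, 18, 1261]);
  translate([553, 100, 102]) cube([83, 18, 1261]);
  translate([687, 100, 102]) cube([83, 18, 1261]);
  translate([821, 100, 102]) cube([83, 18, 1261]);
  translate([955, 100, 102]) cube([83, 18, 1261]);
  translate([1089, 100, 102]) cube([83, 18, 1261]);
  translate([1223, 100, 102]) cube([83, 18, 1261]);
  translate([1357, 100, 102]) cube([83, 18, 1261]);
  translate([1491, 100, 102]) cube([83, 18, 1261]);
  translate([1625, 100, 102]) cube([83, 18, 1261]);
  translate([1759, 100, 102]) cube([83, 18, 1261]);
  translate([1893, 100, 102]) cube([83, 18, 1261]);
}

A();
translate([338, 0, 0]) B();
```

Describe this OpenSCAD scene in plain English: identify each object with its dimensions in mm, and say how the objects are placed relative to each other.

A is a four-legged stool. The seat is 338×325 mm, 32 mm thick, top at z = 390 mm. It stands on four round legs, each 28 mm in diameter, from z = 0 to the seat underside, each leg's axis is inset half a diameter from the nearest pair of seat edges (so the leg's bounding box is flush with the corner).

B is a fence section. Two 100×100 mm posts, 1346 mm tall, stand on the floor with a clear span of 1941 mm between their inner faces. Two horizontal rails of 100×75 mm section span the gap between the posts with their undersides at z = 248 mm and z = 1169 mm, flush with the posts' −y face. 14 pickets, each 83 mm wide, 18 mm thick and 1261 mm tall, are fixed to the +y face of the rails with their bottoms at z = 102 mm, evenly spaced across the span with equal gaps (rounded down to the nearest mm) at the −x end and between each pair — any rounding remainder accumulates at the +x end.

The fence section is against the stool's +x side, with their −y faces flush.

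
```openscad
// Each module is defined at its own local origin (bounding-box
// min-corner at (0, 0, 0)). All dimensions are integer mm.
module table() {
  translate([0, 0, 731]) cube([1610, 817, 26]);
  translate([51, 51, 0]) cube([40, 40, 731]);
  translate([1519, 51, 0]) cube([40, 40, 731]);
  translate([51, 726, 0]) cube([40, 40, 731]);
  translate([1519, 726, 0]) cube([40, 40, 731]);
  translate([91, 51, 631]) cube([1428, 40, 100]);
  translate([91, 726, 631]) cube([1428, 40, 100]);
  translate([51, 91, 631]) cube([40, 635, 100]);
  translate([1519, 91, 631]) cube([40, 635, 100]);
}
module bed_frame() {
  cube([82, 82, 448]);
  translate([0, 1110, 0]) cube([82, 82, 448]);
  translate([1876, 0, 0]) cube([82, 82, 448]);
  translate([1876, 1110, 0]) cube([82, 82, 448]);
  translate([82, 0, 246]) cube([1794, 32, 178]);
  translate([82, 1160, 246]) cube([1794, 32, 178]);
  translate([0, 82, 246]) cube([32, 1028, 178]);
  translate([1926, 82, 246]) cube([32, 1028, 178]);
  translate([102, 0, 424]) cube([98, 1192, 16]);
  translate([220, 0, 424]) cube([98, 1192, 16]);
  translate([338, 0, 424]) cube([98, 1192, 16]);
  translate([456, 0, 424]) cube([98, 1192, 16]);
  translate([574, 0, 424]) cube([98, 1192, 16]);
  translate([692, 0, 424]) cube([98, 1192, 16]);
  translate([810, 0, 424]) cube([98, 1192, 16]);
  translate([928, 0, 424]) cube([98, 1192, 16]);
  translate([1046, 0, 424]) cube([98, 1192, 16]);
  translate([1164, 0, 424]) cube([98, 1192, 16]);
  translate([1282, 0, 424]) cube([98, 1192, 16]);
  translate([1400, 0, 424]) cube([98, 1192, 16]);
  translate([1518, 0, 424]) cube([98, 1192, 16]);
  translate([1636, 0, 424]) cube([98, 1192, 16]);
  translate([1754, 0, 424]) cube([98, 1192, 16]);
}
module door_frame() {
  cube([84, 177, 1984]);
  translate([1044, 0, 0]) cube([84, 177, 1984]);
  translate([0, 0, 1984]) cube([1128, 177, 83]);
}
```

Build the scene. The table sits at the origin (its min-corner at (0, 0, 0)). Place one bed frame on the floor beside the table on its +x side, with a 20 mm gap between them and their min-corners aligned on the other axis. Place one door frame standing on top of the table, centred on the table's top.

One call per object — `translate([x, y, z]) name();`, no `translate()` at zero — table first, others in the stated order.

table();
translate([1630, 0, 0]) bed_frame();
translate([241, 320, 757]) door_frame();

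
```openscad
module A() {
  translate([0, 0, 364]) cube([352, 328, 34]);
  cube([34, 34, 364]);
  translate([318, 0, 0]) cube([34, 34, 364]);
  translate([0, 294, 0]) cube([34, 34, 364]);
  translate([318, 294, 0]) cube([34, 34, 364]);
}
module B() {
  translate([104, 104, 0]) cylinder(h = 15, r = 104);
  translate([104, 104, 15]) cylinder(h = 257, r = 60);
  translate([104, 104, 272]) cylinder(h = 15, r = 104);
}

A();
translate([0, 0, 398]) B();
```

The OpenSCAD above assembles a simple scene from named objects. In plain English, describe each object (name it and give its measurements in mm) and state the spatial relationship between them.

A is a simple wooden stool: a rectangular seat 352 mm (x) by 328 mm (y), 34 mm thick, top face at z = 398 mm, on four square legs, each 34×34 mm in cross-section. The legs rest on z = 0, each flush with a corner of the seat.

B is a spool: two coaxial disc flanges of radius 104 mm and thickness 15 mm, joined by a core cylinder of radius 60 mm and height 257 mm. The lower flange rests on z = 0 and the three cylinders share a vertical axis.

The spool is on top of the stool.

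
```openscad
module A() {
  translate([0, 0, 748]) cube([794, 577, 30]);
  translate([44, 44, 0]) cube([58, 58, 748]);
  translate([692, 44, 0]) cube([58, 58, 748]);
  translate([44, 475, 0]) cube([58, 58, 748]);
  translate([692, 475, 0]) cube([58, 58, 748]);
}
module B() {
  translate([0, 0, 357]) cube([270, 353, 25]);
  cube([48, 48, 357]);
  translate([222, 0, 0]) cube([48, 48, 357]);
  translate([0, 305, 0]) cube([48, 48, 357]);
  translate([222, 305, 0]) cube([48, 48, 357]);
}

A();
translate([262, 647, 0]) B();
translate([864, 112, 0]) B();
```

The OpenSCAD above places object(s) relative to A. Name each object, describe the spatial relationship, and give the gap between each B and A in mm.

A is a table. B is a stool. Two stools sit around the table at the +y, +x sides. The gap between each stool and the table is 70 mm.

Each stool's nearest face is 70 mm from the table's bounding box.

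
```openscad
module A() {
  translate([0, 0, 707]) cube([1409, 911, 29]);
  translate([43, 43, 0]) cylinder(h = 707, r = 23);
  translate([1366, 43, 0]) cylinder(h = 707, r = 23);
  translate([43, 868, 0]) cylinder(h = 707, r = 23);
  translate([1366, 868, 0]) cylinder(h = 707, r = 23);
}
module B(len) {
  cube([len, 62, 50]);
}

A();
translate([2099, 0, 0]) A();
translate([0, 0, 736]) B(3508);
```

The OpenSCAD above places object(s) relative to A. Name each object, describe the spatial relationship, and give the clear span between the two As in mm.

Second table starts at x = 2099; first ends at x = 1409; clear span = 2099 − 1409 = 690 mm.

A is a table. B is a beam. A beam spans the tops of two tables. The clear span between the two tables is 690 mm.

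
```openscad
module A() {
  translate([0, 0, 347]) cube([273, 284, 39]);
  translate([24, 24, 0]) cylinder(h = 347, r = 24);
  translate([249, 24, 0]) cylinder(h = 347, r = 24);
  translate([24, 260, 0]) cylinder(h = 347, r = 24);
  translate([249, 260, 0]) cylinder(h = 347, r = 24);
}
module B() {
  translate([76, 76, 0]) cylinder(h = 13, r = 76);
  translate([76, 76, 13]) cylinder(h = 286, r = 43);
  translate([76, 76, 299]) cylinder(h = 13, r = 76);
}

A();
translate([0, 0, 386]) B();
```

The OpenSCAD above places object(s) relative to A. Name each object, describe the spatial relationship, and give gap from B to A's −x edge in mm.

A is a stool. B is a spool. The spool is on top of the stool. The gap from the spool to the stool's −x edge is 0 mm.

The spool's min-x is at 0; the stool's min-x is 0; gap = 0 mm.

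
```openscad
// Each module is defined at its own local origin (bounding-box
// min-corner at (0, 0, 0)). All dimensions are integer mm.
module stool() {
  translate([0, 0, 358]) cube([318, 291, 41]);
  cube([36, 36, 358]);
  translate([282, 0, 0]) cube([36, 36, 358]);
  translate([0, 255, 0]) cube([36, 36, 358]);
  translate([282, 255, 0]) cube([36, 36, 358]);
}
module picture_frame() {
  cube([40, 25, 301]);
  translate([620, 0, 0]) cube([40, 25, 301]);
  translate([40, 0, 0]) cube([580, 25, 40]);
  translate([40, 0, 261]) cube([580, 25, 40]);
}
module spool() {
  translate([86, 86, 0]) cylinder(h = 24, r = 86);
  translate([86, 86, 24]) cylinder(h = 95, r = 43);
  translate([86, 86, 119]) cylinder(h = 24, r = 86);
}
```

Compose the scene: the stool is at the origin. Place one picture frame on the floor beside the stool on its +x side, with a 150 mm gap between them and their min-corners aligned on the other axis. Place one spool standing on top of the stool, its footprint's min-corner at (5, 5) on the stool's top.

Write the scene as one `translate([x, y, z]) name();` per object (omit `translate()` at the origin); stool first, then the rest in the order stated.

stool();
translate([468, 0, 0]) picture_frame();
translate([5, 5, 399]) spool();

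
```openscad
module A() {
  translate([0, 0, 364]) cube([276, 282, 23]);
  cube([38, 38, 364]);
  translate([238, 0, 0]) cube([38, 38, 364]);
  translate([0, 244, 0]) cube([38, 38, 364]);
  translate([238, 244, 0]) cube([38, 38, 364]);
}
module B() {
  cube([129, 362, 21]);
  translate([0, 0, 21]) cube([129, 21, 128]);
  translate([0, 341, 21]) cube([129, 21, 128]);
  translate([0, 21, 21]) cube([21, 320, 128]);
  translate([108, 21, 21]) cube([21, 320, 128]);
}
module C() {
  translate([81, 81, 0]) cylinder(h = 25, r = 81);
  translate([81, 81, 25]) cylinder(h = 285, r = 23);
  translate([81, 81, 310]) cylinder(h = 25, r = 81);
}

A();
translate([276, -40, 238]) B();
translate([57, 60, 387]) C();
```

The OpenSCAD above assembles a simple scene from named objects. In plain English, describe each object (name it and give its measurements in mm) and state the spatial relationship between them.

A is a four-legged stool. The seat is 276×282 mm, 23 mm thick, top at z = 387 mm. It stands on four square legs, each 38×38 mm in cross-section, from z = 0 to the seat underside, each flush with a corner of the seat.

B is an open storage box with external size 129×362×149 mm and wall thickness 21 mm (the base is also 21 mm thick). The base covers the whole footprint; the four walls stand on the base, with the y-facing walls full-width and the x-facing walls fitting between their inner faces.

C is a spool: two coaxial disc flanges of radius 81 mm and thickness 25 mm, joined by a core cylinder of radius 23 mm and height 285 mm. The lower flange rests on z = 0 and the three cylinders share a vertical axis.

The open box is beside the stool with their tops flush at z = 387. The spool is on top of the stool, centred.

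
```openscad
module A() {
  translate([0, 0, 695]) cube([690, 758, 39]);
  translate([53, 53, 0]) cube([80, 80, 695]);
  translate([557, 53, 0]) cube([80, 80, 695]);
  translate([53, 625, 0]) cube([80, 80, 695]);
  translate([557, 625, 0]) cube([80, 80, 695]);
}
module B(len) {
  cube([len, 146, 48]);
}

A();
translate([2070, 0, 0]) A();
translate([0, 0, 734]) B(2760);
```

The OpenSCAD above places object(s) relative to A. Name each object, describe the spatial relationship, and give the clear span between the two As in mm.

Second table starts at x = 2070; first ends at x = 690; clear span = 2070 − 690 = 1380 mm.

A is a table. B is a beam. A beam spans the tops of two tables. The clear span between the two tables is 1380 mm.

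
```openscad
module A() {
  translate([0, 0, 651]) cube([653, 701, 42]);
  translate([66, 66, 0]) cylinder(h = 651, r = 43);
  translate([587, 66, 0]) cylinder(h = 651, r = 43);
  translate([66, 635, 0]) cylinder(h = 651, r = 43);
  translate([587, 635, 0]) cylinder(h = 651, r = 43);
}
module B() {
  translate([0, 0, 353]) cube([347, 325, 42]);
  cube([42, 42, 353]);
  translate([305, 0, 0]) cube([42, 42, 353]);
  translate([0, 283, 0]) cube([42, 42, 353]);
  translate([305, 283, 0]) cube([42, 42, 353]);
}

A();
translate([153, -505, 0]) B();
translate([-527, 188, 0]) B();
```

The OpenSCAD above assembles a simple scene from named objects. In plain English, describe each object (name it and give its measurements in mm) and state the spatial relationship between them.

A is a table with a 653×701 mm rectangular top, 42 mm thick, top surface at z = 693 mm, supported by four round legs of 86 mm diameter, each leg's bounding box inset 23 mm from the nearest pair of top edges, running from the floor.

B is a four-legged stool. The seat is a 347×325×42 mm slab whose top surface is at z = 395 mm; four square legs, each 42×42 mm in cross-section, run from the floor (z = 0) to the underside of the seat, each flush with a corner of the seat.

Two stools sit around the table at the −y, −x sides.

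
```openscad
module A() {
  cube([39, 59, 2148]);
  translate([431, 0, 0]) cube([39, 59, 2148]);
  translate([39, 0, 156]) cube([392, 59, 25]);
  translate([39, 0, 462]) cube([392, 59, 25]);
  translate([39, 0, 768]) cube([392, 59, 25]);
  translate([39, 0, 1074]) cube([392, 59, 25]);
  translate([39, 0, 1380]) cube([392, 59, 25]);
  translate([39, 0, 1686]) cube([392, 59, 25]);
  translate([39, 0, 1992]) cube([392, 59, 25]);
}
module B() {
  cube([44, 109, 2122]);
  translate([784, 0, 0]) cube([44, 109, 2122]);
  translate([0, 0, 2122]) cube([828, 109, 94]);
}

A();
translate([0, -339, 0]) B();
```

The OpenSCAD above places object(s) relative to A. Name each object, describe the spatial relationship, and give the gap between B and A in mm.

A is a ladder. B is a door frame. The door frame is on the floor beside the ladder on its −y side. The gap between the door frame and the ladder is 230 mm.

The door frame's nearest face is 230 mm from the ladder's −y face.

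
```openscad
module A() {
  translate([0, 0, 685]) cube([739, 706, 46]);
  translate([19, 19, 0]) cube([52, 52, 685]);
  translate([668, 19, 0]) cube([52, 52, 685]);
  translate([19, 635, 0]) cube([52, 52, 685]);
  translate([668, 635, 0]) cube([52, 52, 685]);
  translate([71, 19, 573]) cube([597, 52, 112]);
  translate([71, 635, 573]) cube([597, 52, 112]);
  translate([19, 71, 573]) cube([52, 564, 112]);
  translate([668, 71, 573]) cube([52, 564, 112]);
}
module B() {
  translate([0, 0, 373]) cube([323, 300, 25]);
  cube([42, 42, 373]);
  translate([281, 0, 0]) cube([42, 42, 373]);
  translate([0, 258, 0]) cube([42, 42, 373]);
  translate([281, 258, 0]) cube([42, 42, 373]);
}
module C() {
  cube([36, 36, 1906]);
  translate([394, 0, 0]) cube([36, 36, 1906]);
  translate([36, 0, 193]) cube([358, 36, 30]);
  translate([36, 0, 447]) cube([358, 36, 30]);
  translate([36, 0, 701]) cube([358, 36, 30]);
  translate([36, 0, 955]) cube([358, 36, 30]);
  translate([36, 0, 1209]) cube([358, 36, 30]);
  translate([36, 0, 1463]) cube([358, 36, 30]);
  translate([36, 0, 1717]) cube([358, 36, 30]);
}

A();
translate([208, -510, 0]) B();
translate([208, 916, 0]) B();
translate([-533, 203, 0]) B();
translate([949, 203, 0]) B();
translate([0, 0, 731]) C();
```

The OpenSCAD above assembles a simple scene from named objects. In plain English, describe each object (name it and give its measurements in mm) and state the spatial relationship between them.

A is a table with a 739×706 mm rectangular top, 46 mm thick, top surface at z = 731 mm, supported by four 52×52 mm square legs, each inset 19 mm from the nearest pair of top edges, running from the floor. Four apron rails, 52 mm thick and 112 mm tall, run between adjacent legs with their top edges flush with the underside of the top and their outer faces flush with the legs' outer faces.

B is a simple wooden stool: a rectangular seat 323 mm (x) by 300 mm (y), 25 mm thick, top face at z = 398 mm, on four square legs, each 42×42 mm in cross-section. The legs rest on z = 0, each flush with a corner of the seat.

C is a wooden ladder with two side rails of 36×36 mm section and 1906 mm height, set 430 mm apart overall. Between them run 7 rectangular rungs (36 mm deep, 30 mm thick), front faces flush with the rails' −y face. The bottom of the first rung is 193 mm above the floor and each subsequent rung is 254 mm higher than the one below.

Four stools sit around the table at the −y, +y, −x, +x sides. The ladder is on top of the table.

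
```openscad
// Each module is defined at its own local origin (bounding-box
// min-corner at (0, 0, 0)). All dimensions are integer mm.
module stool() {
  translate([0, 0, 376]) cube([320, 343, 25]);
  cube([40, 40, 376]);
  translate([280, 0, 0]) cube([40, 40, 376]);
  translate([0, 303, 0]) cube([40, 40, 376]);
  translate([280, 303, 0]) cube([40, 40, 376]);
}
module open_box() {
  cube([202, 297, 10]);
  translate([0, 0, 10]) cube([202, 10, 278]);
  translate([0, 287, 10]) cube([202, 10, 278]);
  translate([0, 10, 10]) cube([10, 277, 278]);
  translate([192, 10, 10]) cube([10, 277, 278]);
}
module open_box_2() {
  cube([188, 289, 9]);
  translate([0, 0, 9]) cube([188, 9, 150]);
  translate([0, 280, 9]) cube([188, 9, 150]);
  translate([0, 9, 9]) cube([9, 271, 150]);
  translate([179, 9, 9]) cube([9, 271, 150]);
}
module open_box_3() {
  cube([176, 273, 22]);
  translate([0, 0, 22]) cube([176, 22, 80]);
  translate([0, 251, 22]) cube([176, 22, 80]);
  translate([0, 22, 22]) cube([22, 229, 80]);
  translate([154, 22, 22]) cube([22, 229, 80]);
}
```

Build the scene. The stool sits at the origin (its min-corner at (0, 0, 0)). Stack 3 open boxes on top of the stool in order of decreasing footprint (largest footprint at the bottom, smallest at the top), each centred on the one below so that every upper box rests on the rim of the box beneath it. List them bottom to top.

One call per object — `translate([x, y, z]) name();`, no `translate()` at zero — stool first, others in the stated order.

stool();
translate([59, 23, 401]) open_box();
translate([66, 27, 689]) open_box_2();
translate([72, 35, 848]) open_box_3();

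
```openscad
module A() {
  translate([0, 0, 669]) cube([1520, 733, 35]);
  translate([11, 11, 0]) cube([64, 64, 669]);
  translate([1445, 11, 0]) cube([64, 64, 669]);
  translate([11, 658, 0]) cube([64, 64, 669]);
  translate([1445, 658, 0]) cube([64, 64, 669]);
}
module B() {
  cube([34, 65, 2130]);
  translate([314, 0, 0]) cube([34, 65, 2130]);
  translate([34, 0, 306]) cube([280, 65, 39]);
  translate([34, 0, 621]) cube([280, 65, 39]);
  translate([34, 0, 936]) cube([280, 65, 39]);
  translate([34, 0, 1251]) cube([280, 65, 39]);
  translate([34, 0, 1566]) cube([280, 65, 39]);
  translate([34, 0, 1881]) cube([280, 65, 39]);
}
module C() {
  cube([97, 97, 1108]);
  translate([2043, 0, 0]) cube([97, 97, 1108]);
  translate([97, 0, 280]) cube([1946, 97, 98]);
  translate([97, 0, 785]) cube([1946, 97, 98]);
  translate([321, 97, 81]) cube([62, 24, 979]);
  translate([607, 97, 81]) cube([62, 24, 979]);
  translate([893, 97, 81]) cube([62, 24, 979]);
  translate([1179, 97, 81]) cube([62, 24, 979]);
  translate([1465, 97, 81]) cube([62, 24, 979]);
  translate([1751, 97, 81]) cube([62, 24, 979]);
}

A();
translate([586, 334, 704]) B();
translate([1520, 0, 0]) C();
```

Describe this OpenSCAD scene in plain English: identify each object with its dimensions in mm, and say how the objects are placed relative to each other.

A is a table: top 1520 mm (x) × 733 mm (y), 35 mm thick, upper face at z = 704 mm, on four 64×64 mm square legs, each inset 11 mm from the nearest pair of top edges, running from z = 0 to the bottom of the top.

B is a straight ladder. Two 34×65 mm vertical rails, 2130 mm tall, stand 348 mm apart (outside-to-outside) with their front faces coplanar on the −y side. 6 rungs, each 65 mm deep and 39 mm tall, span between the inner faces of the rails, front faces flush with the rails. The lowest rung's underside is at z = 306 mm and rungs are spaced 315 mm apart (underside to underside).

C is a fence section. Two 97×97 mm posts, 1108 mm tall, stand on the floor with a clear span of 1946 mm between their inner faces. Two horizontal rails of 97×98 mm section span the gap between the posts with their undersides at z = 280 mm and z = 785 mm, flush with the posts' −y face. 6 pickets, each 62 mm wide, 24 mm thick and 979 mm tall, are fixed to the +y face of the rails with their bottoms at z = 81 mm, evenly spaced across the span with equal gaps (rounded down to the nearest mm) at the −x end and between each pair — any rounding remainder accumulates at the +x end.

The ladder is on top of the table, centred. The fence section is against the table's +x side, with their −y faces flush.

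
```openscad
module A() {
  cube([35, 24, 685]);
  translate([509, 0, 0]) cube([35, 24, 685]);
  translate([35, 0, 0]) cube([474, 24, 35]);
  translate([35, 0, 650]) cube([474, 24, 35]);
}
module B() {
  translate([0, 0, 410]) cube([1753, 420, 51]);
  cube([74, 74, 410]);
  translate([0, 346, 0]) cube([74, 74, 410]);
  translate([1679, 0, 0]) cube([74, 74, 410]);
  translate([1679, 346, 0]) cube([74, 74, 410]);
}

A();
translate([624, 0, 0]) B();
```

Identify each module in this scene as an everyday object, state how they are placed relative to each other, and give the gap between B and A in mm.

The bench's nearest face is 80 mm from the picture frame's +x face.

A is a picture frame. B is a bench. The bench is on the floor beside the picture frame on its +x side. The gap between the bench and the picture frame is 80 mm.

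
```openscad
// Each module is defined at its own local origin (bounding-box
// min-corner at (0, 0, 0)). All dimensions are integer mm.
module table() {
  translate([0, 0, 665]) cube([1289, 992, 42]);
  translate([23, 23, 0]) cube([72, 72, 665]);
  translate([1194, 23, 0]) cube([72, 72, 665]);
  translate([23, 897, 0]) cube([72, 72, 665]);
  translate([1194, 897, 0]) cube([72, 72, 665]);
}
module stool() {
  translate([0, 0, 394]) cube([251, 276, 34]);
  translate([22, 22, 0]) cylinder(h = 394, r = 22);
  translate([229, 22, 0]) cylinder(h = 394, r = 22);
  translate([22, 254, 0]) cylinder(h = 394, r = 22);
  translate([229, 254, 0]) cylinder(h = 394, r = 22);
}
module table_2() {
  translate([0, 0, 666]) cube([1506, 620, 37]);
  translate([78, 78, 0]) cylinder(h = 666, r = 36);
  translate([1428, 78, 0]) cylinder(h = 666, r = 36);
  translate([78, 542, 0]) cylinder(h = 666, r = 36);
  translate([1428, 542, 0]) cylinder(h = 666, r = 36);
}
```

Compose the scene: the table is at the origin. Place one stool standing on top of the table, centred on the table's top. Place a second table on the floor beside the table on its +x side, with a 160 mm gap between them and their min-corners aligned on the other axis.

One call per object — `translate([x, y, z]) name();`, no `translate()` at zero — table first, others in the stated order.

table();
translate([519, 358, 707]) stool();
translate([1449, 0, 0]) table_2();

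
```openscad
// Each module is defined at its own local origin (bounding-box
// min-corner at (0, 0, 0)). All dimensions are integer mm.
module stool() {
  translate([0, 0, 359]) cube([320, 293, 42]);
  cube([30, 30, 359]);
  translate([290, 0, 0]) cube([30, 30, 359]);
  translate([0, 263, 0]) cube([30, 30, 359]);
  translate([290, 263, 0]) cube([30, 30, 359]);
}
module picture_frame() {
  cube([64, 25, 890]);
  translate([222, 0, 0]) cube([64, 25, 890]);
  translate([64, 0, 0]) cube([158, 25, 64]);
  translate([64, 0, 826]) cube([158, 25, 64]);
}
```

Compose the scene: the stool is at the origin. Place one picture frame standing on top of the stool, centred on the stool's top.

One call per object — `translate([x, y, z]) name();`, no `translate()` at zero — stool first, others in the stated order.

stool();
translate([17, 134, 401]) picture_frame();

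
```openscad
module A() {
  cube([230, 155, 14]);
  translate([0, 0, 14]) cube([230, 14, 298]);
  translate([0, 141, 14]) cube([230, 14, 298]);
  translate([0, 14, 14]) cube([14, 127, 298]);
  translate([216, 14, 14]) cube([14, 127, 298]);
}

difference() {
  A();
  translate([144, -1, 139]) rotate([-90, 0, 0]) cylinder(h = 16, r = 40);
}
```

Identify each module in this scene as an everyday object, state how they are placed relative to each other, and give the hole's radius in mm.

A is an open box. The open box has a circular hole through its front wall. The hole's radius is 40 mm.

The subtracted cylinder has r = 40 mm.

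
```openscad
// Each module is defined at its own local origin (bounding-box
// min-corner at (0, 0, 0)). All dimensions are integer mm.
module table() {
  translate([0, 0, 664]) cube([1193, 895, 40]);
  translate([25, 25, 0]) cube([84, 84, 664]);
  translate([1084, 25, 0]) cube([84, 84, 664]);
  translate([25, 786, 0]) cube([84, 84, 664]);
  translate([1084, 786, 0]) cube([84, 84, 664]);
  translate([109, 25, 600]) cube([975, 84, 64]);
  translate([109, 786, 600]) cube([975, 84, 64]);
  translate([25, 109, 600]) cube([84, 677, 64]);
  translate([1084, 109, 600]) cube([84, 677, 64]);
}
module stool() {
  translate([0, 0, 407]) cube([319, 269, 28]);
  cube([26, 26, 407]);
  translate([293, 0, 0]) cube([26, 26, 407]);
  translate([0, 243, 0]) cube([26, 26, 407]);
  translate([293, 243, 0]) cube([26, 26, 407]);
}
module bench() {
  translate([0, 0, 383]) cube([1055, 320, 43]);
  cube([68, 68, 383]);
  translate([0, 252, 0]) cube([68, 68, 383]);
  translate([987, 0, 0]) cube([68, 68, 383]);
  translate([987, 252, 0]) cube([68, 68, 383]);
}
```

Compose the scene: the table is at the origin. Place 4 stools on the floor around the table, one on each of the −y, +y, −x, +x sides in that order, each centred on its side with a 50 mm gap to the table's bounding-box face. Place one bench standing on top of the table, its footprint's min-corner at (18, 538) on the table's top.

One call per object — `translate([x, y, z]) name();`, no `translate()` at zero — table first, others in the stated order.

table();
translate([437, -319, 0]) stool();
translate([437, 945, 0]) stool();
translate([-369, 313, 0]) stool();
translate([1243, 313, 0]) stool();
translate([18, 538, 704]) bench();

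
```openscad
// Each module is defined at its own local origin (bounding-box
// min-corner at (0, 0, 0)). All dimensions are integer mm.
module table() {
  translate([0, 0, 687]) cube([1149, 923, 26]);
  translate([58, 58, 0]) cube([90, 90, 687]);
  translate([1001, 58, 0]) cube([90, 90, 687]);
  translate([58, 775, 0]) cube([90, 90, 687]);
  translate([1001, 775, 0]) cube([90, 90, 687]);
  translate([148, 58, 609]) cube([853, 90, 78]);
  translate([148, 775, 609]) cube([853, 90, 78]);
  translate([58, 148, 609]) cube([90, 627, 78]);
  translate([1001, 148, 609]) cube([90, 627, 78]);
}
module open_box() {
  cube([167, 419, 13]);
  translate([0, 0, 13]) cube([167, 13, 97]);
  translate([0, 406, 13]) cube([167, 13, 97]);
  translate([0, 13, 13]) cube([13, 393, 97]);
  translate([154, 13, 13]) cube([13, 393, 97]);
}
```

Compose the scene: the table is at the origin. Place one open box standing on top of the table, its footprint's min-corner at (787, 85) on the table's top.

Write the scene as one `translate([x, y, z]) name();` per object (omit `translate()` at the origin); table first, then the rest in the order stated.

table();
translate([787, 85, 713]) open_box();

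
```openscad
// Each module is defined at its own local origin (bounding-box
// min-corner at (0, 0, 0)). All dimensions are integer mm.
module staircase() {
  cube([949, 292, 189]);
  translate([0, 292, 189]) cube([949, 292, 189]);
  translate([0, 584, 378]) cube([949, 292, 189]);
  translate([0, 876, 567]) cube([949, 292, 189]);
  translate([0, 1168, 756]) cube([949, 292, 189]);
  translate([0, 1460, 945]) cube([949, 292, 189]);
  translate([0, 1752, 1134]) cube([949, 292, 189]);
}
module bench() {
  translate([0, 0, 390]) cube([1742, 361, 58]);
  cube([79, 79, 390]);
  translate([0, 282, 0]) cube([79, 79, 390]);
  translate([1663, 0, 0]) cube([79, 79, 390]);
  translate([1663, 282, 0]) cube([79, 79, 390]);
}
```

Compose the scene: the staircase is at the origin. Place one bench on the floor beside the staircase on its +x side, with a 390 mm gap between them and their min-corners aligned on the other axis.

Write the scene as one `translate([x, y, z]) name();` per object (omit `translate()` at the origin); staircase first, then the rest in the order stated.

staircase();
translate([1339, 0, 0]) bench();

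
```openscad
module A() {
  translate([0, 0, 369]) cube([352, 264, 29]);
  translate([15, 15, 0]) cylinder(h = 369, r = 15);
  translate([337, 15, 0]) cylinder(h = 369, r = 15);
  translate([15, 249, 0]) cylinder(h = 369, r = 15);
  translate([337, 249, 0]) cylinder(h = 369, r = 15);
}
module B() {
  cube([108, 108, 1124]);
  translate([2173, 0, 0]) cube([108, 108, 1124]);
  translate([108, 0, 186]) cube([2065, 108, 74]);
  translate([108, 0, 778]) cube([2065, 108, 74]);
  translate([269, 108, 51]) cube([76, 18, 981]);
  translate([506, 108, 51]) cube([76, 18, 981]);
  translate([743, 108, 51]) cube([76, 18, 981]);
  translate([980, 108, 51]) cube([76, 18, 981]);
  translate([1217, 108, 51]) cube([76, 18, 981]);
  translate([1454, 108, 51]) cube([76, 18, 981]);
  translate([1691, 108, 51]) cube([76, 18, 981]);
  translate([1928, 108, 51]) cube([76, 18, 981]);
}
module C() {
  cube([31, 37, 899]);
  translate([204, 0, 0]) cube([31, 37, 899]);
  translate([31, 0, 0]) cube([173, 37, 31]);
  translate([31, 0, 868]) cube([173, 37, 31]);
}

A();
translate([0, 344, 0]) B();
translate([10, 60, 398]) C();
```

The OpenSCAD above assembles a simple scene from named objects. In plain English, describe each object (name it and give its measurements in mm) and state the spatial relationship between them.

A is a four-legged stool. The seat is a 352×264×29 mm slab whose top surface is at z = 398 mm; four round legs, each 30 mm in diameter, run from the floor (z = 0) to the underside of the seat, each leg's axis is inset half a diameter from the nearest pair of seat edges (so the leg's bounding box is flush with the corner).

B is a fence section. Two 108×108 mm posts, 1124 mm tall, stand on the floor with a clear span of 2065 mm between their inner faces. Two horizontal rails of 108×74 mm section span the gap between the posts with their undersides at z = 186 mm and z = 778 mm, flush with the posts' −y face. 8 pickets, each 76 mm wide, 18 mm thick and 981 mm tall, are fixed to the +y face of the rails with their bottoms at z = 51 mm, evenly spaced across the span with equal gaps (rounded down to the nearest mm) at the −x end and between each pair — any rounding remainder accumulates at the +x end.

C is a picture frame with a 173×837 mm rectangular opening (x by z) and a uniform 31 mm border on every side. Frame depth is 37 mm along y. It is built from two vertical stiles running the full outside height and two horizontal rails spanning the gap between the stiles.

The fence section is on the floor beside the stool on its +y side. The picture frame is on top of the stool.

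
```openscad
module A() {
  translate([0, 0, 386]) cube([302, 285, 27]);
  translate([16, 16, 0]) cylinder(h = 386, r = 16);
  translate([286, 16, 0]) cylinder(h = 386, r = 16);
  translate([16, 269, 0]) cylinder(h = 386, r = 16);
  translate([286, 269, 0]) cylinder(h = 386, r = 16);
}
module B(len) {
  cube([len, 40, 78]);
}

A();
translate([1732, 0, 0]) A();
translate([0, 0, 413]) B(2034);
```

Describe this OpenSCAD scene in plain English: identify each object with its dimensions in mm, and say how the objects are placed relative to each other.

A is a simple wooden stool: a rectangular seat 302 mm (x) by 285 mm (y), 27 mm thick, top face at z = 413 mm, on four round legs, each 32 mm in diameter. The legs rest on z = 0, each leg's axis is inset half a diameter from the nearest pair of seat edges (so the leg's bounding box is flush with the corner).

B is a rectangular beam 2034 mm long (x), 40 mm deep (y), 78 mm thick (z).

The beam spans the tops of two stools placed 1430 mm apart, resting at z = 413 mm.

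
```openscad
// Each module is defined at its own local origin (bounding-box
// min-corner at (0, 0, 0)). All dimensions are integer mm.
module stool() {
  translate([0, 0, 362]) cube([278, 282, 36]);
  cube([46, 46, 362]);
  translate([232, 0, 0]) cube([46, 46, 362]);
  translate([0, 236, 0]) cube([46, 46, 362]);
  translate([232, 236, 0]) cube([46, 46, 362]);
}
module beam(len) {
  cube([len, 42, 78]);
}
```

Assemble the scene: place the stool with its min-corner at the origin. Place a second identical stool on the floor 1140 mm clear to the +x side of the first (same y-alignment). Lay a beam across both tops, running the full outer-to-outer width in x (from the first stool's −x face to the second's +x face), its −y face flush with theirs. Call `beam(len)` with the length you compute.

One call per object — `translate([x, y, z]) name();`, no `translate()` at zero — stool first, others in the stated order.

stool();
translate([1418, 0, 0]) stool();
translate([0, 0, 398]) beam(1696);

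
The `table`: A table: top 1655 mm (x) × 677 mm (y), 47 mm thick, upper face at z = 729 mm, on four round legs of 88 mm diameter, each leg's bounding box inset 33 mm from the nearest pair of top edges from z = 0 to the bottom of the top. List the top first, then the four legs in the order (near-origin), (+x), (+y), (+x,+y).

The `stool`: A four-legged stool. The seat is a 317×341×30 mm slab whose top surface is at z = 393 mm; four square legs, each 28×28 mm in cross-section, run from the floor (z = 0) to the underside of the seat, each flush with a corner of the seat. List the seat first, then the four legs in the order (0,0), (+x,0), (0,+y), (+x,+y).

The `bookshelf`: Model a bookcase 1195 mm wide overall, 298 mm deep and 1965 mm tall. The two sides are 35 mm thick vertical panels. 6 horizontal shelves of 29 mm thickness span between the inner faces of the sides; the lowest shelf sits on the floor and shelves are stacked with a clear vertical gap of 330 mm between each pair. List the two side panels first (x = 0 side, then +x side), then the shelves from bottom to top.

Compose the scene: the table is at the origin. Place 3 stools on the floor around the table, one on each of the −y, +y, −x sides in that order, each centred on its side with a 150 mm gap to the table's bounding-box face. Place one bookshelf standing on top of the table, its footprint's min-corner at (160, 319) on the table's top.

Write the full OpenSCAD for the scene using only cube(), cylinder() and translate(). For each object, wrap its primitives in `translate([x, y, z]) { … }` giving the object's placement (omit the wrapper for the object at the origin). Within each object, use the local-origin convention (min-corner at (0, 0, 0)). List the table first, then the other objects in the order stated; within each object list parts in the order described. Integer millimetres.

translate([0, 0, 682]) cube([1655, 677, 47]);
translate([77, 77, 0]) cylinder(h = 682, r = 44);
translate([1578, 77, 0]) cylinder(h = 682, r = 44);
translate([77, 600, 0]) cylinder(h = 682, r = 44);
translate([1578, 600, 0]) cylinder(h = 682, r = 44);
translate([669, -491, 0]) {
  translate([0, 0, 363]) cube([317, 341, 30]);
  cube([28, 28, 363]);
  translate([289, 0, 0]) cube([28, 28, 363]);
  translate([0, 313, 0]) cube([28, 28, 363]);
  translate([289, 313, 0]) cube([28, 28, 363]);
}
translate([669, 827, 0]) {
  translate([0, 0, 363]) cube([317, 341, 30]);
  cube([28, 28, 363]);
  translate([289, 0, 0]) cube([28, 28, 363]);
  translate([0, 313, 0]) cube([28, 28, 363]);
  translate([289, 313, 0]) cube([28, 28, 363]);
}
translate([-467, 168, 0]) {
  translate([0, 0, 363]) cube([317, 341, 30]);
  cube([28, 28, 363]);
  translate([289, 0, 0]) cube([28, 28, 363]);
  translate([0, 313, 0]) cube([28, 28, 363]);
  translate([289, 313, 0]) cube([28, 28, 363]);
}
translate([160, 319, 729]) {
  cube([35, 298, 1965]);
  translate([1160, 0, 0]) cube([35, 298, 1965]);
  translate([35, 0, 0]) cube([1125, 298, 29]);
  translate([35, 0, 359]) cube([1125, 298, 29]);
  translate([35, 0, 718]) cube([1125, 298, 29]);
  translate([35, 0, 1077]) cube([1125, 298, 29]);
  translate([35, 0, 1436]) cube([1125, 298, 29]);
  translate([35, 0, 1795]) cube([1125, 298, 29]);
}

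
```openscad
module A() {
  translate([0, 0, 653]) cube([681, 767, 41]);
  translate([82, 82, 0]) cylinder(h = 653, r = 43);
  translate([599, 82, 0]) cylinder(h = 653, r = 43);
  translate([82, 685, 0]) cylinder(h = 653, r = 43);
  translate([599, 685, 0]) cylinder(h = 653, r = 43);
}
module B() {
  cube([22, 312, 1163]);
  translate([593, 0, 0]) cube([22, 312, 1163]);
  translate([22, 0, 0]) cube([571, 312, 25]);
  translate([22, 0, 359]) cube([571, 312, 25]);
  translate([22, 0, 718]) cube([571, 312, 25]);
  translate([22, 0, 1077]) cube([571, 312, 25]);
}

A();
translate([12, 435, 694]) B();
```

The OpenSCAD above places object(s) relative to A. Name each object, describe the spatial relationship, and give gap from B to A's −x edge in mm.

The bookshelf's min-x is at 12; the table's min-x is 0; gap = 12 mm.

A is a table. B is a bookshelf. The bookshelf is on top of the table. The gap from the bookshelf to the table's −x edge is 12 mm.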